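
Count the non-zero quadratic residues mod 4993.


For prime p, the number of non-zero quadratic residues is (p-1)/2.
= (4993-1)/2
= 2496

2496


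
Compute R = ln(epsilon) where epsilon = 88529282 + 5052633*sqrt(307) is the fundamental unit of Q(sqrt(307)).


epsilon = 88529282 + 5052633*sqrt(307)
= 1.7706e+08
R = ln(1.7706e+08)
= 18.9920

18.9920


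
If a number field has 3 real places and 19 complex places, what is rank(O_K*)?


By Dirichlet's unit theorem:
rank = r1 + r2 - 1
= 3 + 19 - 1
= 21

21


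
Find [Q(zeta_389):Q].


The degree equals Euler's totient phi(389).
389 = 389
phi(389) = 388

388


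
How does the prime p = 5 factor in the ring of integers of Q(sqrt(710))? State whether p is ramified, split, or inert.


K = Q(sqrt(710)). Since d mod 4 = 2, disc(K) = 2840.
Check p | disc: 2840 mod 5 = 0.
p divides disc, so p ramifies: (p) = P^2 with e=2, f=1, g=1.
Therefore p is ramified.

ramified


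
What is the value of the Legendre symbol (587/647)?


p = 647 is prime, so compute (587/647) with the reciprocity algorithm (Jacobi-symbol steps: pull out 2s via (2/n), flip via reciprocity, reduce):
  reciprocity: (587/647) -> -(647/587)
  reduce: (60/587)
  pull out 2: (2/587) = -1  (since 587 mod 8 = 3)
  pull out 2: (2/587) = -1  (since 587 mod 8 = 3)
  reciprocity: (15/587) -> -(587/15)
  reduce: (2/15)
  pull out 2: (2/15) = +1  (since 15 mod 8 = 7)
  (1/15) = 1
Product of signs = 1
(587/647) = 1

1


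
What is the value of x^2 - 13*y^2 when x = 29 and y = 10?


x^2 - d*y^2
= 29^2 - 13*10^2
= 841 - 1300
= -459

-459


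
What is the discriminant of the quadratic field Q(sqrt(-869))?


For K = Q(sqrt(d)) with d squarefree: disc(K) = d if d = 1 mod 4, and disc(K) = 4d if d = 2 or 3 mod 4.
Here d = -869, and d mod 4 = 3.
d = 3 mod 4, not 1 (O_K = Z[sqrt(d)]), so disc(K) = 4d = 4 * (-869) = -3476

-3476


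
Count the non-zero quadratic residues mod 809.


For prime p, the number of non-zero quadratic residues is (p-1)/2.
= (809-1)/2
= 404

404


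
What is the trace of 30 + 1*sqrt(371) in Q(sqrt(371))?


Tr(a + b*sqrt(d)) = (a + b*sqrt(d)) + (a - b*sqrt(d)) = 2a
= 2 * (30)
= 60

60


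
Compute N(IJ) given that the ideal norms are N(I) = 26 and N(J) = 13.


N(IJ) = N(I) * N(J)
= 26 * 13
= 338

338


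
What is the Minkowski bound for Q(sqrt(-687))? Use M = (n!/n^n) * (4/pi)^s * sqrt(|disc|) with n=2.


d = -687, d mod 4 = 1, so disc(K) = d = -687; |disc(K)| = 687
Imaginary quadratic field, so n = 2, s = r2 = 1, r1 = 0
M = (n!/n^n) * (4/pi)^s * sqrt(|disc(K)|) = (2!/2^2) * (4/pi)^1 * sqrt(687)
= 0.5 * 1.273240 * 26.210685
= 16.6862

16.6862


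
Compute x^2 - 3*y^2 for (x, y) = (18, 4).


x^2 - d*y^2
= 18^2 - 3*4^2
= 324 - 48
= 276

276


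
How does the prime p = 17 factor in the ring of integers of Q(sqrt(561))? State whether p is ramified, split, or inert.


K = Q(sqrt(561)). Since d mod 4 = 1, disc(K) = 561.
Check p | disc: 561 mod 17 = 0.
p divides disc, so p ramifies: (p) = P^2 with e=2, f=1, g=1.
Therefore p is ramified.

ramified


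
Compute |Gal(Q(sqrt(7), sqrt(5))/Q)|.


The 2 square roots of distinct primes are multiplicatively independent over Q,
so [K:Q] = 2^2 and Gal(K/Q) is isomorphic to (Z/2Z)^2.
|Gal| = 2^2 = 4

4


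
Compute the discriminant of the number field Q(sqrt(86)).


For K = Q(sqrt(d)) with d squarefree: disc(K) = d if d = 1 mod 4, and disc(K) = 4d if d = 2 or 3 mod 4.
Here d = 86, and d mod 4 = 2.
d = 2 mod 4, not 1 (O_K = Z[sqrt(d)]), so disc(K) = 4d = 4 * (86) = 344

344


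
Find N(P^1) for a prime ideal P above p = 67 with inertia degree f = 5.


N(P^a) = p^(a*f)
= 67^(1*5)
= 67^5
= 1350125107

1350125107


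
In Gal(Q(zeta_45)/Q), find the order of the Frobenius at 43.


The Frobenius at p in Gal(Q(zeta_n)/Q) = (Z/nZ)* is the class of p, so its order is ord_45(43), the smallest k >= 1 with 43^k = 1 mod 45.
n = 45 = 3^2 * 5, phi(45) = 24; the order divides phi(n).
Divisors of 24: 1, 2, 3, 4, 6, 8, 12, 24
Repeated squaring mod 45: 43^1 = 43, 43^2 = 4, 43^4 = 16, 43^8 = 31, 43^16 = 16
Test divisors in increasing order:
  k=1: 43^1 = 43 mod 45
  k=2: 43^2 = 4 mod 45
  k=3: 43^3 = 4 * 43 = 37 mod 45
  k=4: 43^4 = 16 mod 45
  k=6: 43^6 = 16 * 4 = 19 mod 45
  k=8: 43^8 = 31 mod 45
  k=12: 43^12 = 31 * 16 = 1 mod 45  <- first divisor giving 1
Order = 12

12


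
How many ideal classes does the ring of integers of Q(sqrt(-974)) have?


K = Q(sqrt(-974)). d mod 4 = 2, so D = disc(K) = 4d = -3896
h(K) equals the number of primitive reduced positive-definite forms (a, b, c) = a*x^2 + b*x*y + c*y^2 with b^2 - 4ac = D,
where reduced means |b| <= a <= c, with b >= 0 whenever |b| = a or a = c, and primitive means gcd(a, b, c) = 1.
Reduced forces 3a^2 <= |D| = 3896, so 1 <= a <= 36; b must have the parity of D, and c = (b^2 - D)/(4a) must be an integer >= a.
Enumerate a = 1..36, b in [-a, a]:
  a=1: (1, 0, 974)  [1]
  a=2: (2, 0, 487)  [1]
  a=3: (3, -2, 325), (3, 2, 325)  [2]
  a=4: none
  a=5: (5, -2, 195), (5, 2, 195)  [2]
  a=6: (6, -4, 163), (6, 4, 163)  [2]
  a=7..8: none
  a=9: (9, -8, 110), (9, 8, 110)  [2]
  a=10: (10, -8, 99), (10, 8, 99)  [2]
  a=11: (11, -8, 90), (11, 8, 90)  [2]
  a=12: none
  a=13: (13, -2, 75), (13, 2, 75)  [2]
  a=14: none
  a=15: (15, -8, 66), (15, -2, 65), (15, 2, 65), (15, 8, 66)  [4]
  a=16..17: none
  a=18: (18, -8, 55), (18, 8, 55)  [2]
  a=19..21: none
  a=22: (22, -8, 45), (22, 8, 45)  [2]
  a=23..24: none
  a=25: (25, -2, 39), (25, 2, 39)  [2]
  a=26: (26, -24, 43), (26, 24, 43)  [2]
  a=27: (27, -10, 37), (27, 10, 37)  [2]
  a=28..29: none
  a=30: (30, -28, 39), (30, -8, 33), (30, 8, 33), (30, 28, 39)  [4]
  a=31: (31, -14, 33), (31, 14, 33)  [2]
  a=32..36: none
Total reduced forms: 1 + 1 + 2 + 2 + 2 + 2 + 2 + 2 + 2 + 4 + 2 + 2 + 2 + 2 + 2 + 4 + 2 = 36
h = 36

36


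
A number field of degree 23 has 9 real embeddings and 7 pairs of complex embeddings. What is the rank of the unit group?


By Dirichlet's unit theorem:
rank = r1 + r2 - 1
= 9 + 7 - 1
= 15

15


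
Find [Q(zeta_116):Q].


The degree equals Euler's totient phi(116).
116 = 2^2 * 29
phi(116) = 56

56


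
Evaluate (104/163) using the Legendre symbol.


p = 163 is prime, so compute (104/163) with the reciprocity algorithm (Jacobi-symbol steps: pull out 2s via (2/n), flip via reciprocity, reduce):
  pull out 2: (2/163) = -1  (since 163 mod 8 = 3)
  pull out 2: (2/163) = -1  (since 163 mod 8 = 3)
  pull out 2: (2/163) = -1  (since 163 mod 8 = 3)
  reciprocity: (13/163) -> +(163/13)
  reduce: (7/13)
  reciprocity: (7/13) -> +(13/7)
  reduce: (6/7)
  pull out 2: (2/7) = +1  (since 7 mod 8 = 7)
  reciprocity: (3/7) -> -(7/3)
  reduce: (1/3)
  (1/3) = 1
Product of signs = 1
(104/163) = 1

1


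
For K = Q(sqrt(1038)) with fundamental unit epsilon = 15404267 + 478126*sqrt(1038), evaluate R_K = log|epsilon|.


epsilon = 15404267 + 478126*sqrt(1038)
= 3.0809e+07
R = ln(3.0809e+07)
= 17.2433

17.2433


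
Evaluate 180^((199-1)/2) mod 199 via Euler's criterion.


p = 199 is prime and the exponent is (p-1)/2 = 99, so by Euler's criterion 180^99 = (180/199) = +1 or -1 mod 199.
Compute by square-and-multiply:
  99 = 64 + 32 + 2 + 1 (binary 1100011)
  Repeated squaring mod 199: 180^1 = 180, 180^2 = 162, 180^4 = 175, 180^8 = 178, 180^16 = 43, 180^32 = 58, 180^64 = 180
  180^99 = 180^64 * 180^32 * 180^2 * 180^1 = 180 * 58 * 162 * 180 mod 199
    180 * 58 = 10440 = 92 mod 199
    92 * 162 = 14904 = 178 mod 199
    178 * 180 = 32040 = 1 mod 199
  180^99 = 1 mod 199
Result 1: 180 is a quadratic residue mod 199.
180^99 mod 199 = 1

1


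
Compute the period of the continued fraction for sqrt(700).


Run the CF algorithm for sqrt(700).
a_0 = floor(sqrt(700)) = 26; set m_0=0, q_0=1.
Recurrence: m' = q*a - m,  q' = (d - m'^2)/q,  a' = floor((a_0 + m')/q').
  step 1: m=26, q=24, a=2
  step 2: m=22, q=9, a=5
  step 3: m=23, q=19, a=2
  step 4: m=15, q=25, a=1
  step 5: m=10, q=24, a=1
  step 6: m=14, q=21, a=1
  step 7: m=7, q=31, a=1
  step 8: m=24, q=4, a=12
  step 9: m=24, q=31, a=1
  step 10: m=7, q=21, a=1
  step 11: m=14, q=24, a=1
  step 12: m=10, q=25, a=1
  step 13: m=15, q=19, a=2
  step 14: m=23, q=9, a=5
  step 15: m=22, q=24, a=2
  step 16: m=26, q=1, a=52
a_16 = 2*a_0 = 52, so the period closes here.
sqrt(700) = [26; 2, 5, 2, 1, 1, 1, 1, 12, 1, 1, 1, 1, 2, 5, 2, 52]
Period length = 16

16


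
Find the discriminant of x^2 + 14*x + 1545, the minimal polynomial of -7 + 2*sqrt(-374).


The element -7 + 2*sqrt(-374) has minimal polynomial:
x^2 + 14*x + 1545
Discriminant = (14)^2 - 4*(1545)
= 196 - 6180
= -5984

-5984


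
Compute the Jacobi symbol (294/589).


Compute (294/589) via quadratic reciprocity:
  pull out 2: (2/589) = -1  (since 589 mod 8 = 5)
  reciprocity: (147/589) -> +(589/147)
  reduce: (1/147)
  (1/147) = 1
Product of signs = -1

-1


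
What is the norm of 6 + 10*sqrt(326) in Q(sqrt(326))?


N(a + b*sqrt(d)) = a^2 - d*b^2
= (6)^2 - (326)*(10)^2
= 36 - 32600
= -32564

-32564


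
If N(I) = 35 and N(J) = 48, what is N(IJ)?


N(IJ) = N(I) * N(J)
= 35 * 48
= 1680

1680


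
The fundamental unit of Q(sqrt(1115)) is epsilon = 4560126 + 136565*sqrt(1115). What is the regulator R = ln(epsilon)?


epsilon = 4560126 + 136565*sqrt(1115)
= 9.1203e+06
R = ln(9.1203e+06)
= 16.0260

16.0260


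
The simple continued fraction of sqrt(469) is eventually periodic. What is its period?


Run the CF algorithm for sqrt(469).
a_0 = floor(sqrt(469)) = 21; set m_0=0, q_0=1.
Recurrence: m' = q*a - m,  q' = (d - m'^2)/q,  a' = floor((a_0 + m')/q').
  step 1: m=21, q=28, a=1
  step 2: m=7, q=15, a=1
  step 3: m=8, q=27, a=1
  step 4: m=19, q=4, a=10
  step 5: m=21, q=7, a=6
  step 6: m=21, q=4, a=10
  step 7: m=19, q=27, a=1
  step 8: m=8, q=15, a=1
  step 9: m=7, q=28, a=1
  step 10: m=21, q=1, a=42
a_10 = 2*a_0 = 42, so the period closes here.
sqrt(469) = [21; 1, 1, 1, 10, 6, 10, 1, 1, 1, 42]
Period length = 10

10


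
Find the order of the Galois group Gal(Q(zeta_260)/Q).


|Gal(Q(zeta_260)/Q)| = phi(260)
= 96

96


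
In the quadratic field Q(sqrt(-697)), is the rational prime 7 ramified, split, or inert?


K = Q(sqrt(-697)). Since d mod 4 = 3, disc(K) = -2788.
Check p | disc: -2788 mod 7 = 5.
p does not divide disc. Compute Legendre symbol (d/p):
3^((7-1)/2) mod 7 = -1
(d/p) = -1, so p is inert: (p) stays prime with e=1, f=2, g=1.
Therefore p is inert.

inert


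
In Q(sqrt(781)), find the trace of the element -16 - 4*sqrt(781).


Tr(a + b*sqrt(d)) = (a + b*sqrt(d)) + (a - b*sqrt(d)) = 2a
= 2 * (-16)
= -32

-32


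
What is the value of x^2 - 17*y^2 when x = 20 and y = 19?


x^2 - d*y^2
= 20^2 - 17*19^2
= 400 - 6137
= -5737

-5737


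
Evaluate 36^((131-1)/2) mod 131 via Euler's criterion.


p = 131 is prime and the exponent is (p-1)/2 = 65, so by Euler's criterion 36^65 = (36/131) = +1 or -1 mod 131.
Compute by square-and-multiply:
  65 = 64 + 1 (binary 1000001)
  Repeated squaring mod 131: 36^1 = 36, 36^2 = 117, 36^4 = 65, 36^8 = 33, 36^16 = 41, 36^32 = 109, 36^64 = 91
  36^65 = 36^64 * 36^1 = 91 * 36 mod 131
    91 * 36 = 3276 = 1 mod 131
  36^65 = 1 mod 131
Result 1: 36 is a quadratic residue mod 131.
36^65 mod 131 = 1

1


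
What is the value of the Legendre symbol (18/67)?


p = 67 is prime, so compute (18/67) with the reciprocity algorithm (Jacobi-symbol steps: pull out 2s via (2/n), flip via reciprocity, reduce):
  pull out 2: (2/67) = -1  (since 67 mod 8 = 3)
  reciprocity: (9/67) -> +(67/9)
  reduce: (4/9)
  pull out 2: (2/9) = +1  (since 9 mod 8 = 1)
  pull out 2: (2/9) = +1  (since 9 mod 8 = 1)
  (1/9) = 1
Product of signs = -1
(18/67) = -1

-1


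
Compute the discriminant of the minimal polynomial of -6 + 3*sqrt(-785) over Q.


The element -6 + 3*sqrt(-785) has minimal polynomial:
x^2 + 12*x + 7101
Discriminant = (12)^2 - 4*(7101)
= 144 - 28404
= -28260

-28260


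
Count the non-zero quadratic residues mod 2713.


For prime p, the number of non-zero quadratic residues is (p-1)/2.
= (2713-1)/2
= 1356

1356


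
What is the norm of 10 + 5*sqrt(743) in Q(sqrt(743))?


N(a + b*sqrt(d)) = a^2 - d*b^2
= (10)^2 - (743)*(5)^2
= 100 - 18575
= -18475

-18475


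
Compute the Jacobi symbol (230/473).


Compute (230/473) via quadratic reciprocity:
  pull out 2: (2/473) = +1  (since 473 mod 8 = 1)
  reciprocity: (115/473) -> +(473/115)
  reduce: (13/115)
  reciprocity: (13/115) -> +(115/13)
  reduce: (11/13)
  reciprocity: (11/13) -> +(13/11)
  reduce: (2/11)
  pull out 2: (2/11) = -1  (since 11 mod 8 = 3)
  (1/11) = 1
Product of signs = -1

-1


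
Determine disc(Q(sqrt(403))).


For K = Q(sqrt(d)) with d squarefree: disc(K) = d if d = 1 mod 4, and disc(K) = 4d if d = 2 or 3 mod 4.
Here d = 403, and d mod 4 = 3.
d = 3 mod 4, not 1 (O_K = Z[sqrt(d)]), so disc(K) = 4d = 4 * (403) = 1612

1612


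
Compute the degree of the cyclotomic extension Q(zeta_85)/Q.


The degree equals Euler's totient phi(85).
85 = 5 * 17
phi(85) = 64

64


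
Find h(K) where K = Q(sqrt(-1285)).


K = Q(sqrt(-1285)). d mod 4 = 3, so D = disc(K) = 4d = -5140
h(K) equals the number of primitive reduced positive-definite forms (a, b, c) = a*x^2 + b*x*y + c*y^2 with b^2 - 4ac = D,
where reduced means |b| <= a <= c, with b >= 0 whenever |b| = a or a = c, and primitive means gcd(a, b, c) = 1.
Reduced forces 3a^2 <= |D| = 5140, so 1 <= a <= 41; b must have the parity of D, and c = (b^2 - D)/(4a) must be an integer >= a.
Enumerate a = 1..41, b in [-a, a]:
  a=1: (1, 0, 1285)  [1]
  a=2: (2, 2, 643)  [1]
  a=3..4: none
  a=5: (5, 0, 257)  [1]
  a=6..9: none
  a=10: (10, 10, 131)  [1]
  a=11..18: none
  a=19: (19, -16, 71), (19, 16, 71)  [2]
  a=20..22: none
  a=23: (23, -14, 58), (23, 14, 58)  [2]
  a=24..28: none
  a=29: (29, -14, 46), (29, 14, 46)  [2]
  a=30..36: none
  a=37: (37, -22, 38), (37, 22, 38)  [2]
  a=38..41: none
Total reduced forms: 1 + 1 + 1 + 1 + 2 + 2 + 2 + 2 = 12
h = 12

12


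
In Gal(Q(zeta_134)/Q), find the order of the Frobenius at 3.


The Frobenius at p in Gal(Q(zeta_n)/Q) = (Z/nZ)* is the class of p, so its order is ord_134(3), the smallest k >= 1 with 3^k = 1 mod 134.
n = 134 = 2 * 67, phi(134) = 66; the order divides phi(n).
Divisors of 66: 1, 2, 3, 6, 11, 22, 33, 66
Repeated squaring mod 134: 3^1 = 3, 3^2 = 9, 3^4 = 81, 3^8 = 129, 3^16 = 25, 3^32 = 89, 3^64 = 15
Test divisors in increasing order:
  k=1: 3^1 = 3 mod 134
  k=2: 3^2 = 9 mod 134
  k=3: 3^3 = 9 * 3 = 27 mod 134
  k=6: 3^6 = 81 * 9 = 59 mod 134
  k=11: 3^11 = 129 * 9 * 3 = 133 mod 134
  k=22: 3^22 = 25 * 81 * 9 = 1 mod 134  <- first divisor giving 1
Order = 22

22


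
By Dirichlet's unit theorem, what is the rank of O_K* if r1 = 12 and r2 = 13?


By Dirichlet's unit theorem:
rank = r1 + r2 - 1
= 12 + 13 - 1
= 24

24


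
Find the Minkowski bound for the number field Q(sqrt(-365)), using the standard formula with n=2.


d = -365, d mod 4 = 3, so disc(K) = 4d = -1460; |disc(K)| = 1460
Imaginary quadratic field, so n = 2, s = r2 = 1, r1 = 0
M = (n!/n^n) * (4/pi)^s * sqrt(|disc(K)|) = (2!/2^2) * (4/pi)^1 * sqrt(1460)
= 0.5 * 1.273240 * 38.209946
= 24.3252

24.3252


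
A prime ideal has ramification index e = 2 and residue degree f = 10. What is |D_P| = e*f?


|D_P| = e * f
= 2 * 10
= 20

20


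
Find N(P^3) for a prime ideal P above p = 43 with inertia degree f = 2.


N(P^a) = p^(a*f)
= 43^(3*2)
= 43^6
= 6321363049

6321363049


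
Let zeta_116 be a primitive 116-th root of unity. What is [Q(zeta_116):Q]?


The degree equals Euler's totient phi(116).
116 = 2^2 * 29
phi(116) = 56

56


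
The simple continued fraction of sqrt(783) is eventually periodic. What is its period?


Run the CF algorithm for sqrt(783).
a_0 = floor(sqrt(783)) = 27; set m_0=0, q_0=1.
Recurrence: m' = q*a - m,  q' = (d - m'^2)/q,  a' = floor((a_0 + m')/q').
  step 1: m=27, q=54, a=1
  step 2: m=27, q=1, a=54
a_2 = 2*a_0 = 54, so the period closes here.
sqrt(783) = [27; 1, 54]
Period length = 2

2


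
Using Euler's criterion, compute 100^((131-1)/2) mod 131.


p = 131 is prime and the exponent is (p-1)/2 = 65, so by Euler's criterion 100^65 = (100/131) = +1 or -1 mod 131.
Compute by square-and-multiply:
  65 = 64 + 1 (binary 1000001)
  Repeated squaring mod 131: 100^1 = 100, 100^2 = 44, 100^4 = 102, 100^8 = 55, 100^16 = 12, 100^32 = 13, 100^64 = 38
  100^65 = 100^64 * 100^1 = 38 * 100 mod 131
    38 * 100 = 3800 = 1 mod 131
  100^65 = 1 mod 131
Result 1: 100 is a quadratic residue mod 131.
100^65 mod 131 = 1

1


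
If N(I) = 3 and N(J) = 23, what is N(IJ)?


N(IJ) = N(I) * N(J)
= 3 * 23
= 69

69


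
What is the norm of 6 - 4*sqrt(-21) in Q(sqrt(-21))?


N(a + b*sqrt(d)) = a^2 - d*b^2
= (6)^2 - (-21)*(-4)^2
= 36 + 336
= 372

372


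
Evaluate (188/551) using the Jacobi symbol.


Compute (188/551) via quadratic reciprocity:
  pull out 2: (2/551) = +1  (since 551 mod 8 = 7)
  pull out 2: (2/551) = +1  (since 551 mod 8 = 7)
  reciprocity: (47/551) -> -(551/47)
  reduce: (34/47)
  pull out 2: (2/47) = +1  (since 47 mod 8 = 7)
  reciprocity: (17/47) -> +(47/17)
  reduce: (13/17)
  reciprocity: (13/17) -> +(17/13)
  reduce: (4/13)
  pull out 2: (2/13) = -1  (since 13 mod 8 = 5)
  pull out 2: (2/13) = -1  (since 13 mod 8 = 5)
  (1/13) = 1
Product of signs = -1

-1


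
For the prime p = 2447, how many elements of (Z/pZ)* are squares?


For prime p, the number of non-zero quadratic residues is (p-1)/2.
= (2447-1)/2
= 1223

1223


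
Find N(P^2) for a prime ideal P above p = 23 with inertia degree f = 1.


N(P^a) = p^(a*f)
= 23^(2*1)
= 23^2
= 529

529


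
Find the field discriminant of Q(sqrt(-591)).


For K = Q(sqrt(d)) with d squarefree: disc(K) = d if d = 1 mod 4, and disc(K) = 4d if d = 2 or 3 mod 4.
Here d = -591, and d mod 4 = 1.
d = 1 mod 4 (O_K = Z[(1+sqrt(d))/2]), so disc(K) = d = -591

-591


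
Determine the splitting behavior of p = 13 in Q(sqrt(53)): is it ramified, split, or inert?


K = Q(sqrt(53)). Since d mod 4 = 1, disc(K) = 53.
Check p | disc: 53 mod 13 = 1.
p does not divide disc. Compute Legendre symbol (d/p):
1^((13-1)/2) mod 13 = 1
(d/p) = 1, so p splits: (p) = P*P' with e=1, f=1, g=2.
Therefore p is split.

split


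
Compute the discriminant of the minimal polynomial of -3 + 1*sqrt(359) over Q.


The element -3 + 1*sqrt(359) has minimal polynomial:
x^2 + 6*x - 350
Discriminant = (6)^2 - 4*(-350)
= 36 + 1400
= 1436

1436


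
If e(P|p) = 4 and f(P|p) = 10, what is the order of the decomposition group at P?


|D_P| = e * f
= 4 * 10
= 40

40


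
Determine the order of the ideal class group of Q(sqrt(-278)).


K = Q(sqrt(-278)). d mod 4 = 2, so D = disc(K) = 4d = -1112
h(K) equals the number of primitive reduced positive-definite forms (a, b, c) = a*x^2 + b*x*y + c*y^2 with b^2 - 4ac = D,
where reduced means |b| <= a <= c, with b >= 0 whenever |b| = a or a = c, and primitive means gcd(a, b, c) = 1.
Reduced forces 3a^2 <= |D| = 1112, so 1 <= a <= 19; b must have the parity of D, and c = (b^2 - D)/(4a) must be an integer >= a.
Enumerate a = 1..19, b in [-a, a]:
  a=1: (1, 0, 278)  [1]
  a=2: (2, 0, 139)  [1]
  a=3: (3, -2, 93), (3, 2, 93)  [2]
  a=4..5: none
  a=6: (6, -4, 47), (6, 4, 47)  [2]
  a=7: (7, -6, 41), (7, 6, 41)  [2]
  a=8: none
  a=9: (9, -2, 31), (9, 2, 31)  [2]
  a=10..13: none
  a=14: (14, -8, 21), (14, 8, 21)  [2]
  a=15..17: none
  a=18: (18, -16, 19), (18, 16, 19)  [2]
  a=19: none
Total reduced forms: 1 + 1 + 2 + 2 + 2 + 2 + 2 + 2 = 14
h = 14

14


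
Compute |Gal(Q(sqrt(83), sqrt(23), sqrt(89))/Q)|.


The 3 square roots of distinct primes are multiplicatively independent over Q,
so [K:Q] = 2^3 and Gal(K/Q) is isomorphic to (Z/2Z)^3.
|Gal| = 2^3 = 8

8


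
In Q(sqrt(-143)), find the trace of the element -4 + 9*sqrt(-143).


Tr(a + b*sqrt(d)) = (a + b*sqrt(d)) + (a - b*sqrt(d)) = 2a
= 2 * (-4)
= -8

-8


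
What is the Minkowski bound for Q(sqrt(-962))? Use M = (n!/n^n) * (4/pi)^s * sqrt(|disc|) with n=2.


d = -962, d mod 4 = 2, so disc(K) = 4d = -3848; |disc(K)| = 3848
Imaginary quadratic field, so n = 2, s = r2 = 1, r1 = 0
M = (n!/n^n) * (4/pi)^s * sqrt(|disc(K)|) = (2!/2^2) * (4/pi)^1 * sqrt(3848)
= 0.5 * 1.273240 * 62.032250
= 39.4910

39.4910


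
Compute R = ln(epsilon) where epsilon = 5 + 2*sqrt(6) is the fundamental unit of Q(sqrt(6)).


epsilon = 5 + 2*sqrt(6)
= 9.8990
R = ln(9.8990)
= 2.2924

2.2924


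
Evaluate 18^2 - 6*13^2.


x^2 - d*y^2
= 18^2 - 6*13^2
= 324 - 1014
= -690

-690


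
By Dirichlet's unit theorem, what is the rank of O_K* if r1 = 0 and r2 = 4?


By Dirichlet's unit theorem:
rank = r1 + r2 - 1
= 0 + 4 - 1
= 3

3


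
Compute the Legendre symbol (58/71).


p = 71 is prime, so compute (58/71) with the reciprocity algorithm (Jacobi-symbol steps: pull out 2s via (2/n), flip via reciprocity, reduce):
  pull out 2: (2/71) = +1  (since 71 mod 8 = 7)
  reciprocity: (29/71) -> +(71/29)
  reduce: (13/29)
  reciprocity: (13/29) -> +(29/13)
  reduce: (3/13)
  reciprocity: (3/13) -> +(13/3)
  reduce: (1/3)
  (1/3) = 1
Product of signs = 1
(58/71) = 1

1


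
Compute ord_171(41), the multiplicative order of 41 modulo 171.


We want ord_171(41), the smallest k >= 1 with 41^k = 1 mod 171.
n = 171 = 3^2 * 19, phi(171) = 108; the order divides phi(n).
Divisors of 108: 1, 2, 3, 4, 6, 9, 12, 18, 27, 36, 54, 108
Repeated squaring mod 171: 41^1 = 41, 41^2 = 142, 41^4 = 157, 41^8 = 25, 41^16 = 112, 41^32 = 61, 41^64 = 130
Test divisors in increasing order:
  k=1: 41^1 = 41 mod 171
  k=2: 41^2 = 142 mod 171
  k=3: 41^3 = 142 * 41 = 8 mod 171
  k=4: 41^4 = 157 mod 171
  k=6: 41^6 = 157 * 142 = 64 mod 171
  k=9: 41^9 = 25 * 41 = 170 mod 171
  k=12: 41^12 = 25 * 157 = 163 mod 171
  k=18: 41^18 = 112 * 142 = 1 mod 171  <- first divisor giving 1
Order = 18

18


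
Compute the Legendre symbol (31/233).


p = 233 is prime, so compute (31/233) with the reciprocity algorithm (Jacobi-symbol steps: pull out 2s via (2/n), flip via reciprocity, reduce):
  reciprocity: (31/233) -> +(233/31)
  reduce: (16/31)
  pull out 2: (2/31) = +1  (since 31 mod 8 = 7)
  pull out 2: (2/31) = +1  (since 31 mod 8 = 7)
  pull out 2: (2/31) = +1  (since 31 mod 8 = 7)
  pull out 2: (2/31) = +1  (since 31 mod 8 = 7)
  (1/31) = 1
Product of signs = 1
(31/233) = 1

1


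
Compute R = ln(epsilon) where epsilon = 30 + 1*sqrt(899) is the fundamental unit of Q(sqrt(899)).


epsilon = 30 + 1*sqrt(899)
= 59.9833
R = ln(59.9833)
= 4.0941

4.0941


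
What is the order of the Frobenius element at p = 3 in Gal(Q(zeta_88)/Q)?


The Frobenius at p in Gal(Q(zeta_n)/Q) = (Z/nZ)* is the class of p, so its order is ord_88(3), the smallest k >= 1 with 3^k = 1 mod 88.
n = 88 = 2^3 * 11, phi(88) = 40; the order divides phi(n).
Divisors of 40: 1, 2, 4, 5, 8, 10, 20, 40
Repeated squaring mod 88: 3^1 = 3, 3^2 = 9, 3^4 = 81, 3^8 = 49, 3^16 = 25, 3^32 = 9
Test divisors in increasing order:
  k=1: 3^1 = 3 mod 88
  k=2: 3^2 = 9 mod 88
  k=4: 3^4 = 81 mod 88
  k=5: 3^5 = 81 * 3 = 67 mod 88
  k=8: 3^8 = 49 mod 88
  k=10: 3^10 = 49 * 9 = 1 mod 88  <- first divisor giving 1
Order = 10

10


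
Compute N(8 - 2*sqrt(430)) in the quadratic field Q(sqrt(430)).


N(a + b*sqrt(d)) = a^2 - d*b^2
= (8)^2 - (430)*(-2)^2
= 64 - 1720
= -1656

-1656


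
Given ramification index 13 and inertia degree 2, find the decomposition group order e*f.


|D_P| = e * f
= 13 * 2
= 26

26


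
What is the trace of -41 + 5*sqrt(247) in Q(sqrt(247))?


Tr(a + b*sqrt(d)) = (a + b*sqrt(d)) + (a - b*sqrt(d)) = 2a
= 2 * (-41)
= -82

-82


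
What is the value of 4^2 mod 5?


p = 5 is prime and the exponent is (p-1)/2 = 2, so by Euler's criterion 4^2 = (4/5) = +1 or -1 mod 5.
Compute by square-and-multiply:
  2 = 2 (binary 10)
  Repeated squaring mod 5: 4^1 = 4, 4^2 = 1
  4^2 = 1 mod 5
Result 1: 4 is a quadratic residue mod 5.
4^2 mod 5 = 1

1


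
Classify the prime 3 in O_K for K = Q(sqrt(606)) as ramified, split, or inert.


K = Q(sqrt(606)). Since d mod 4 = 2, disc(K) = 2424.
Check p | disc: 2424 mod 3 = 0.
p divides disc, so p ramifies: (p) = P^2 with e=2, f=1, g=1.
Therefore p is ramified.

ramified


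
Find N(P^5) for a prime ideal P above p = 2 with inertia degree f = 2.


N(P^a) = p^(a*f)
= 2^(5*2)
= 2^10
= 1024

1024


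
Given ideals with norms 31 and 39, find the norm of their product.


N(IJ) = N(I) * N(J)
= 31 * 39
= 1209

1209


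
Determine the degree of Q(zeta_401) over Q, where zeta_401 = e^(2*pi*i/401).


The degree equals Euler's totient phi(401).
401 = 401
phi(401) = 400

400


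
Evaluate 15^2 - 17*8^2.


x^2 - d*y^2
= 15^2 - 17*8^2
= 225 - 1088
= -863

-863


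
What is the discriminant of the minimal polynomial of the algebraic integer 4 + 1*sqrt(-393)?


The element 4 + 1*sqrt(-393) has minimal polynomial:
x^2 - 8*x + 409
Discriminant = (-8)^2 - 4*(409)
= 64 - 1636
= -1572

-1572


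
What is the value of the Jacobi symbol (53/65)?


Compute (53/65) via quadratic reciprocity:
  reciprocity: (53/65) -> +(65/53)
  reduce: (12/53)
  pull out 2: (2/53) = -1  (since 53 mod 8 = 5)
  pull out 2: (2/53) = -1  (since 53 mod 8 = 5)
  reciprocity: (3/53) -> +(53/3)
  reduce: (2/3)
  pull out 2: (2/3) = -1  (since 3 mod 8 = 3)
  (1/3) = 1
Product of signs = -1

-1


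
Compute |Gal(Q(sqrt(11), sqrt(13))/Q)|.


The 2 square roots of distinct primes are multiplicatively independent over Q,
so [K:Q] = 2^2 and Gal(K/Q) is isomorphic to (Z/2Z)^2.
|Gal| = 2^2 = 4

4


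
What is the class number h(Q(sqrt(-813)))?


K = Q(sqrt(-813)). d mod 4 = 3, so D = disc(K) = 4d = -3252
h(K) equals the number of primitive reduced positive-definite forms (a, b, c) = a*x^2 + b*x*y + c*y^2 with b^2 - 4ac = D,
where reduced means |b| <= a <= c, with b >= 0 whenever |b| = a or a = c, and primitive means gcd(a, b, c) = 1.
Reduced forces 3a^2 <= |D| = 3252, so 1 <= a <= 32; b must have the parity of D, and c = (b^2 - D)/(4a) must be an integer >= a.
Enumerate a = 1..32, b in [-a, a]:
  a=1: (1, 0, 813)  [1]
  a=2: (2, 2, 407)  [1]
  a=3: (3, 0, 271)  [1]
  a=4..5: none
  a=6: (6, 6, 137)  [1]
  a=7..10: none
  a=11: (11, -2, 74), (11, 2, 74)  [2]
  a=12..18: none
  a=19: (19, -4, 43), (19, 4, 43)  [2]
  a=20..21: none
  a=22: (22, -2, 37), (22, 2, 37)  [2]
  a=23..28: none
  a=29: (29, -24, 33), (29, 24, 33)  [2]
  a=30..32: none
Total reduced forms: 1 + 1 + 1 + 1 + 2 + 2 + 2 + 2 = 12
h = 12

12


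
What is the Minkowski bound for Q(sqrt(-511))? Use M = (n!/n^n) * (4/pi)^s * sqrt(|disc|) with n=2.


d = -511, d mod 4 = 1, so disc(K) = d = -511; |disc(K)| = 511
Imaginary quadratic field, so n = 2, s = r2 = 1, r1 = 0
M = (n!/n^n) * (4/pi)^s * sqrt(|disc(K)|) = (2!/2^2) * (4/pi)^1 * sqrt(511)
= 0.5 * 1.273240 * 22.605309
= 14.3910

14.3910


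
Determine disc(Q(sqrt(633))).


For K = Q(sqrt(d)) with d squarefree: disc(K) = d if d = 1 mod 4, and disc(K) = 4d if d = 2 or 3 mod 4.
Here d = 633, and d mod 4 = 1.
d = 1 mod 4 (O_K = Z[(1+sqrt(d))/2]), so disc(K) = d = 633

633


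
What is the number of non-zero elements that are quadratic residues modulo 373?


For prime p, the number of non-zero quadratic residues is (p-1)/2.
= (373-1)/2
= 186

186


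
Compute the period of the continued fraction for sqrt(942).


Run the CF algorithm for sqrt(942).
a_0 = floor(sqrt(942)) = 30; set m_0=0, q_0=1.
Recurrence: m' = q*a - m,  q' = (d - m'^2)/q,  a' = floor((a_0 + m')/q').
  step 1: m=30, q=42, a=1
  step 2: m=12, q=19, a=2
  step 3: m=26, q=14, a=4
  step 4: m=30, q=3, a=20
  step 5: m=30, q=14, a=4
  step 6: m=26, q=19, a=2
  step 7: m=12, q=42, a=1
  step 8: m=30, q=1, a=60
a_8 = 2*a_0 = 60, so the period closes here.
sqrt(942) = [30; 1, 2, 4, 20, 4, 2, 1, 60]
Period length = 8

8


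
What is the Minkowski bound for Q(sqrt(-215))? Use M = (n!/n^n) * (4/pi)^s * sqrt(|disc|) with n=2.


d = -215, d mod 4 = 1, so disc(K) = d = -215; |disc(K)| = 215
Imaginary quadratic field, so n = 2, s = r2 = 1, r1 = 0
M = (n!/n^n) * (4/pi)^s * sqrt(|disc(K)|) = (2!/2^2) * (4/pi)^1 * sqrt(215)
= 0.5 * 1.273240 * 14.662878
= 9.3347

9.3347


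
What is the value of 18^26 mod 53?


p = 53 is prime and the exponent is (p-1)/2 = 26, so by Euler's criterion 18^26 = (18/53) = +1 or -1 mod 53.
Compute by square-and-multiply:
  26 = 16 + 8 + 2 (binary 11010)
  Repeated squaring mod 53: 18^1 = 18, 18^2 = 6, 18^4 = 36, 18^8 = 24, 18^16 = 46
  18^26 = 18^16 * 18^8 * 18^2 = 46 * 24 * 6 mod 53
    46 * 24 = 1104 = 44 mod 53
    44 * 6 = 264 = 52 mod 53
  18^26 = 52 mod 53
Result 52 = p - 1 = -1 mod 53: 18 is a quadratic non-residue mod 53. As a residue in [0, p-1] the value is 52.
18^26 mod 53 = 52

52


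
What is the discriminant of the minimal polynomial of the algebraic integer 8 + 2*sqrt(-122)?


The element 8 + 2*sqrt(-122) has minimal polynomial:
x^2 - 16*x + 552
Discriminant = (-16)^2 - 4*(552)
= 256 - 2208
= -1952

-1952


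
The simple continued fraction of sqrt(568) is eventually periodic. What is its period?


Run the CF algorithm for sqrt(568).
a_0 = floor(sqrt(568)) = 23; set m_0=0, q_0=1.
Recurrence: m' = q*a - m,  q' = (d - m'^2)/q,  a' = floor((a_0 + m')/q').
  step 1: m=23, q=39, a=1
  step 2: m=16, q=8, a=4
  step 3: m=16, q=39, a=1
  step 4: m=23, q=1, a=46
a_4 = 2*a_0 = 46, so the period closes here.
sqrt(568) = [23; 1, 4, 1, 46]
Period length = 4

4


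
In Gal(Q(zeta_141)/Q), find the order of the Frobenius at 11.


The Frobenius at p in Gal(Q(zeta_n)/Q) = (Z/nZ)* is the class of p, so its order is ord_141(11), the smallest k >= 1 with 11^k = 1 mod 141.
n = 141 = 3 * 47, phi(141) = 92; the order divides phi(n).
Divisors of 92: 1, 2, 4, 23, 46, 92
Repeated squaring mod 141: 11^1 = 11, 11^2 = 121, 11^4 = 118, 11^8 = 106, 11^16 = 97, 11^32 = 103, 11^64 = 34
Test divisors in increasing order:
  k=1: 11^1 = 11 mod 141
  k=2: 11^2 = 121 mod 141
  k=4: 11^4 = 118 mod 141
  k=23: 11^23 = 97 * 118 * 121 * 11 = 140 mod 141
  k=46: 11^46 = 103 * 106 * 118 * 121 = 1 mod 141  <- first divisor giving 1
Order = 46

46


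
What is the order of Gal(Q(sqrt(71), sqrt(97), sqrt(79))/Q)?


The 3 square roots of distinct primes are multiplicatively independent over Q,
so [K:Q] = 2^3 and Gal(K/Q) is isomorphic to (Z/2Z)^3.
|Gal| = 2^3 = 8

8


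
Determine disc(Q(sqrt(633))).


For K = Q(sqrt(d)) with d squarefree: disc(K) = d if d = 1 mod 4, and disc(K) = 4d if d = 2 or 3 mod 4.
Here d = 633, and d mod 4 = 1.
d = 1 mod 4 (O_K = Z[(1+sqrt(d))/2]), so disc(K) = d = 633

633


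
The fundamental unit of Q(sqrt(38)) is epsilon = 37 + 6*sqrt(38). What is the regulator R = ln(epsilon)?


epsilon = 37 + 6*sqrt(38)
= 73.9865
R = ln(73.9865)
= 4.3039

4.3039


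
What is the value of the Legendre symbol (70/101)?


p = 101 is prime, so compute (70/101) with the reciprocity algorithm (Jacobi-symbol steps: pull out 2s via (2/n), flip via reciprocity, reduce):
  pull out 2: (2/101) = -1  (since 101 mod 8 = 5)
  reciprocity: (35/101) -> +(101/35)
  reduce: (31/35)
  reciprocity: (31/35) -> -(35/31)
  reduce: (4/31)
  pull out 2: (2/31) = +1  (since 31 mod 8 = 7)
  pull out 2: (2/31) = +1  (since 31 mod 8 = 7)
  (1/31) = 1
Product of signs = 1
(70/101) = 1

1


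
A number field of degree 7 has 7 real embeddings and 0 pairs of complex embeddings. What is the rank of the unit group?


By Dirichlet's unit theorem:
rank = r1 + r2 - 1
= 7 + 0 - 1
= 6

6


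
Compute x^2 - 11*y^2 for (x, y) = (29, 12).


x^2 - d*y^2
= 29^2 - 11*12^2
= 841 - 1584
= -743

-743


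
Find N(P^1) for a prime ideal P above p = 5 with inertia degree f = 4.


N(P^a) = p^(a*f)
= 5^(1*4)
= 5^4
= 625

625


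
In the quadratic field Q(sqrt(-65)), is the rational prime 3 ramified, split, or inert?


K = Q(sqrt(-65)). Since d mod 4 = 3, disc(K) = -260.
Check p | disc: -260 mod 3 = 1.
p does not divide disc. Compute Legendre symbol (d/p):
1^((3-1)/2) mod 3 = 1
(d/p) = 1, so p splits: (p) = P*P' with e=1, f=1, g=2.
Therefore p is split.

split


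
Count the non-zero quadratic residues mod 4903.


For prime p, the number of non-zero quadratic residues is (p-1)/2.
= (4903-1)/2
= 2451

2451


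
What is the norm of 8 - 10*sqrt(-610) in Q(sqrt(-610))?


N(a + b*sqrt(d)) = a^2 - d*b^2
= (8)^2 - (-610)*(-10)^2
= 64 + 61000
= 61064

61064


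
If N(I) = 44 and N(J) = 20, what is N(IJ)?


N(IJ) = N(I) * N(J)
= 44 * 20
= 880

880


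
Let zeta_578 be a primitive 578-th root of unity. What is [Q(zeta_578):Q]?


The degree equals Euler's totient phi(578).
578 = 2 * 17^2
phi(578) = 272

272


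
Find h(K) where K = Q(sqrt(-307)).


K = Q(sqrt(-307)). d mod 4 = 1, so D = disc(K) = d = -307
h(K) equals the number of primitive reduced positive-definite forms (a, b, c) = a*x^2 + b*x*y + c*y^2 with b^2 - 4ac = D,
where reduced means |b| <= a <= c, with b >= 0 whenever |b| = a or a = c, and primitive means gcd(a, b, c) = 1.
Reduced forces 3a^2 <= |D| = 307, so 1 <= a <= 10; b must have the parity of D, and c = (b^2 - D)/(4a) must be an integer >= a.
Enumerate a = 1..10, b in [-a, a]:
  a=1: (1, 1, 77)  [1]
  a=2..6: none
  a=7: (7, -1, 11), (7, 1, 11)  [2]
  a=8..10: none
Total reduced forms: 1 + 2 = 3
h = 3

3


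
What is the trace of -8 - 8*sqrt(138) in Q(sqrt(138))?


Tr(a + b*sqrt(d)) = (a + b*sqrt(d)) + (a - b*sqrt(d)) = 2a
= 2 * (-8)
= -16

-16


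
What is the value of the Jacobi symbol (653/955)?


Compute (653/955) via quadratic reciprocity:
  reciprocity: (653/955) -> +(955/653)
  reduce: (302/653)
  pull out 2: (2/653) = -1  (since 653 mod 8 = 5)
  reciprocity: (151/653) -> +(653/151)
  reduce: (49/151)
  reciprocity: (49/151) -> +(151/49)
  reduce: (4/49)
  pull out 2: (2/49) = +1  (since 49 mod 8 = 1)
  pull out 2: (2/49) = +1  (since 49 mod 8 = 1)
  (1/49) = 1
Product of signs = -1

-1


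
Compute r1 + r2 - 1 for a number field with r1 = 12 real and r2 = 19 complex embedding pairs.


By Dirichlet's unit theorem:
rank = r1 + r2 - 1
= 12 + 19 - 1
= 30

30


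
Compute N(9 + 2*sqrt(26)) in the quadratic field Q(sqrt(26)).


N(a + b*sqrt(d)) = a^2 - d*b^2
= (9)^2 - (26)*(2)^2
= 81 - 104
= -23

-23


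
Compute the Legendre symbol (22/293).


p = 293 is prime, so compute (22/293) with the reciprocity algorithm (Jacobi-symbol steps: pull out 2s via (2/n), flip via reciprocity, reduce):
  pull out 2: (2/293) = -1  (since 293 mod 8 = 5)
  reciprocity: (11/293) -> +(293/11)
  reduce: (7/11)
  reciprocity: (7/11) -> -(11/7)
  reduce: (4/7)
  pull out 2: (2/7) = +1  (since 7 mod 8 = 7)
  pull out 2: (2/7) = +1  (since 7 mod 8 = 7)
  (1/7) = 1
Product of signs = 1
(22/293) = 1

1


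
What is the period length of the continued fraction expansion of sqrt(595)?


Run the CF algorithm for sqrt(595).
a_0 = floor(sqrt(595)) = 24; set m_0=0, q_0=1.
Recurrence: m' = q*a - m,  q' = (d - m'^2)/q,  a' = floor((a_0 + m')/q').
  step 1: m=24, q=19, a=2
  step 2: m=14, q=21, a=1
  step 3: m=7, q=26, a=1
  step 4: m=19, q=9, a=4
  step 5: m=17, q=34, a=1
  step 6: m=17, q=9, a=4
  step 7: m=19, q=26, a=1
  step 8: m=7, q=21, a=1
  step 9: m=14, q=19, a=2
  step 10: m=24, q=1, a=48
a_10 = 2*a_0 = 48, so the period closes here.
sqrt(595) = [24; 2, 1, 1, 4, 1, 4, 1, 1, 2, 48]
Period length = 10

10


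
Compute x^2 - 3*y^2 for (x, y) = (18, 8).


x^2 - d*y^2
= 18^2 - 3*8^2
= 324 - 192
= 132

132


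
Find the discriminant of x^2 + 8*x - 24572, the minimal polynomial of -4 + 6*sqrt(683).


The element -4 + 6*sqrt(683) has minimal polynomial:
x^2 + 8*x - 24572
Discriminant = (8)^2 - 4*(-24572)
= 64 + 98288
= 98352

98352


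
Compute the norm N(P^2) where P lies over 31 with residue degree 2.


N(P^a) = p^(a*f)
= 31^(2*2)
= 31^4
= 923521

923521


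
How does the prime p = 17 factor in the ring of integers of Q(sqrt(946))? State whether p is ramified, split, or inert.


K = Q(sqrt(946)). Since d mod 4 = 2, disc(K) = 3784.
Check p | disc: 3784 mod 17 = 10.
p does not divide disc. Compute Legendre symbol (d/p):
11^((17-1)/2) mod 17 = -1
(d/p) = -1, so p is inert: (p) stays prime with e=1, f=2, g=1.
Therefore p is inert.

inert


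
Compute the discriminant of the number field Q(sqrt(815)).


For K = Q(sqrt(d)) with d squarefree: disc(K) = d if d = 1 mod 4, and disc(K) = 4d if d = 2 or 3 mod 4.
Here d = 815, and d mod 4 = 3.
d = 3 mod 4, not 1 (O_K = Z[sqrt(d)]), so disc(K) = 4d = 4 * (815) = 3260

3260


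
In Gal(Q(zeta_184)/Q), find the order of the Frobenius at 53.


The Frobenius at p in Gal(Q(zeta_n)/Q) = (Z/nZ)* is the class of p, so its order is ord_184(53), the smallest k >= 1 with 53^k = 1 mod 184.
n = 184 = 2^3 * 23, phi(184) = 88; the order divides phi(n).
Divisors of 88: 1, 2, 4, 8, 11, 22, 44, 88
Repeated squaring mod 184: 53^1 = 53, 53^2 = 49, 53^4 = 9, 53^8 = 81, 53^16 = 121, 53^32 = 105, 53^64 = 169
Test divisors in increasing order:
  k=1: 53^1 = 53 mod 184
  k=2: 53^2 = 49 mod 184
  k=4: 53^4 = 9 mod 184
  k=8: 53^8 = 81 mod 184
  k=11: 53^11 = 81 * 49 * 53 = 45 mod 184
  k=22: 53^22 = 121 * 9 * 49 = 1 mod 184  <- first divisor giving 1
Order = 22

22


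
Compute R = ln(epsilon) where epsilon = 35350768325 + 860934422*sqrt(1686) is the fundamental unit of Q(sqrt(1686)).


epsilon = 35350768325 + 860934422*sqrt(1686)
= 7.0702e+10
R = ln(7.0702e+10)
= 24.9817

24.9817


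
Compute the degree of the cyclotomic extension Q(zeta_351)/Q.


The degree equals Euler's totient phi(351).
351 = 3^3 * 13
phi(351) = 216

216


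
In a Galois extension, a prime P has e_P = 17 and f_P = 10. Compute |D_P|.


|D_P| = e * f
= 17 * 10
= 170

170


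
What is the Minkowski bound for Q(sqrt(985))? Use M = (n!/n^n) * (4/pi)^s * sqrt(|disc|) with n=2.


d = 985, d mod 4 = 1, so disc(K) = d = 985; |disc(K)| = 985
Real quadratic field, so n = 2, s = r2 = 0, r1 = 2
M = (n!/n^n) * (4/pi)^s * sqrt(|disc(K)|) = (2!/2^2) * (4/pi)^0 * sqrt(985)
= 0.5 * 1.000000 * 31.384710
= 15.6924

15.6924


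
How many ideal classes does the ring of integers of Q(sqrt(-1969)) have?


K = Q(sqrt(-1969)). d mod 4 = 3, so D = disc(K) = 4d = -7876
h(K) equals the number of primitive reduced positive-definite forms (a, b, c) = a*x^2 + b*x*y + c*y^2 with b^2 - 4ac = D,
where reduced means |b| <= a <= c, with b >= 0 whenever |b| = a or a = c, and primitive means gcd(a, b, c) = 1.
Reduced forces 3a^2 <= |D| = 7876, so 1 <= a <= 51; b must have the parity of D, and c = (b^2 - D)/(4a) must be an integer >= a.
Enumerate a = 1..51, b in [-a, a]:
  a=1: (1, 0, 1969)  [1]
  a=2: (2, 2, 985)  [1]
  a=3..4: none
  a=5: (5, -2, 394), (5, 2, 394)  [2]
  a=6..9: none
  a=10: (10, -2, 197), (10, 2, 197)  [2]
  a=11: (11, 0, 179)  [1]
  a=12..18: none
  a=19: (19, -16, 107), (19, 16, 107)  [2]
  a=20..21: none
  a=22: (22, 22, 95)  [1]
  a=23: (23, -6, 86), (23, 6, 86)  [2]
  a=24: none
  a=25: (25, -18, 82), (25, 18, 82)  [2]
  a=26..37: none
  a=38: (38, -22, 55), (38, 22, 55)  [2]
  a=39..40: none
  a=41: (41, -18, 50), (41, 18, 50)  [2]
  a=42: none
  a=43: (43, -6, 46), (43, 6, 46)  [2]
  a=44..51: none
Total reduced forms: 1 + 1 + 2 + 2 + 1 + 2 + 1 + 2 + 2 + 2 + 2 + 2 = 20
h = 20

20


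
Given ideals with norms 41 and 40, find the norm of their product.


N(IJ) = N(I) * N(J)
= 41 * 40
= 1640

1640


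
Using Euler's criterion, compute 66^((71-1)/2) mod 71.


p = 71 is prime and the exponent is (p-1)/2 = 35, so by Euler's criterion 66^35 = (66/71) = +1 or -1 mod 71.
Compute by square-and-multiply:
  35 = 32 + 2 + 1 (binary 100011)
  Repeated squaring mod 71: 66^1 = 66, 66^2 = 25, 66^4 = 57, 66^8 = 54, 66^16 = 5, 66^32 = 25
  66^35 = 66^32 * 66^2 * 66^1 = 25 * 25 * 66 mod 71
    25 * 25 = 625 = 57 mod 71
    57 * 66 = 3762 = 70 mod 71
  66^35 = 70 mod 71
Result 70 = p - 1 = -1 mod 71: 66 is a quadratic non-residue mod 71. As a residue in [0, p-1] the value is 70.
66^35 mod 71 = 70

70


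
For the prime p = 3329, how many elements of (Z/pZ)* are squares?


For prime p, the number of non-zero quadratic residues is (p-1)/2.
= (3329-1)/2
= 1664

1664
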